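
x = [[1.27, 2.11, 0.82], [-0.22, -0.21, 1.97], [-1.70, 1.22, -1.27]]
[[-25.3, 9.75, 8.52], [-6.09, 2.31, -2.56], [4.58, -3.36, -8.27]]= x @ [[-4.73, 2.47, 5.83], [-7.43, 2.47, 0.75], [-4.41, 1.71, -0.57]]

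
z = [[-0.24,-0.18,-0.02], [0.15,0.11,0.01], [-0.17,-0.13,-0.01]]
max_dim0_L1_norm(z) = 0.56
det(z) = 0.00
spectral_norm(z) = 0.41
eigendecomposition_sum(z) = [[-0.24, -0.18, -0.02], [0.15, 0.12, 0.01], [-0.16, -0.12, -0.02]] + [[0.00, 0.01, 0.0], [-0.0, -0.01, -0.00], [0.00, 0.00, 0.00]] + [[-0.0, -0.0, 0.00], [0.00, 0.00, -0.00], [-0.01, -0.01, 0.01]]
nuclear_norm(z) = 0.42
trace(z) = -0.14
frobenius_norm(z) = 0.41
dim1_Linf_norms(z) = [0.24, 0.15, 0.17]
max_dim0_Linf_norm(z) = 0.24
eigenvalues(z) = [-0.14, -0.0, 0.01]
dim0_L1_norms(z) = [0.56, 0.42, 0.04]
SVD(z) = [[-0.73,  -0.57,  0.38],[0.45,  0.02,  0.89],[-0.52,  0.82,  0.24]] @ diag([0.41349600399915737, 0.003831472079951999, 0.0025247769068631187]) @ [[0.8, 0.60, 0.06], [0.22, -0.38, 0.9], [0.56, -0.7, -0.44]]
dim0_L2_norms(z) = [0.33, 0.25, 0.02]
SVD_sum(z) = [[-0.24, -0.18, -0.02], [0.15, 0.11, 0.01], [-0.17, -0.13, -0.01]] + [[-0.00,0.00,-0.00], [0.0,-0.00,0.0], [0.00,-0.0,0.00]] + [[0.00, -0.00, -0.00], [0.00, -0.0, -0.00], [0.00, -0.0, -0.00]]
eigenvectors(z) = [[0.74, 0.61, 0.18], [-0.46, -0.79, -0.35], [0.50, 0.01, 0.92]]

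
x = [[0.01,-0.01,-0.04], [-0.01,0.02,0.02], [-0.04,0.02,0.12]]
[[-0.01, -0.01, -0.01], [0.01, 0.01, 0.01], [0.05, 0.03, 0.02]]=x@[[-0.26,0.04,-0.33], [-0.18,0.16,0.26], [0.35,0.2,0.03]]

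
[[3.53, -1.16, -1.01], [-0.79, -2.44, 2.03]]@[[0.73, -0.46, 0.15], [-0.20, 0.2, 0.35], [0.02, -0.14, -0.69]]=[[2.79, -1.71, 0.82], [-0.05, -0.41, -2.37]]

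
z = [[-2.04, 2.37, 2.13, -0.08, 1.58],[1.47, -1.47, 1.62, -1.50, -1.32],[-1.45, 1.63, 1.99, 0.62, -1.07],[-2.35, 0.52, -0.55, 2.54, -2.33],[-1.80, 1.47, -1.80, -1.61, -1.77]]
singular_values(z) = [5.61, 4.33, 3.21, 3.1, 0.49]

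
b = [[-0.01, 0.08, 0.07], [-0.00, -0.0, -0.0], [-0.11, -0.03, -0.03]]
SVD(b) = [[0.57, -0.82, -0.0],[0.0, 0.0, 1.00],[-0.82, -0.57, 0.0]] @ diag([0.12756370619159663, 0.09501316152335952, 2.744141302840534e-18]) @ [[0.66, 0.55, 0.51], [0.75, -0.51, -0.42], [-0.02, -0.66, 0.75]]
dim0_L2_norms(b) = [0.11, 0.09, 0.08]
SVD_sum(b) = [[0.05, 0.04, 0.04], [0.0, 0.0, 0.00], [-0.07, -0.06, -0.05]] + [[-0.06, 0.04, 0.03], [0.00, 0.00, 0.0], [-0.04, 0.03, 0.02]] + [[0.00,  0.00,  -0.00], [-0.00,  -0.0,  0.00], [-0.0,  -0.00,  0.0]]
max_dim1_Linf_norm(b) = 0.11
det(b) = 0.00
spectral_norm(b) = 0.13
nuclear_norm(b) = 0.22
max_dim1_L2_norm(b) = 0.12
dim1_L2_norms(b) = [0.11, 0.0, 0.12]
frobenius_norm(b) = 0.16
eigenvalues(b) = [(-0.02+0.09j), (-0.02-0.09j), (-0+0j)]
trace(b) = -0.04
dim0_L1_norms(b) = [0.12, 0.11, 0.1]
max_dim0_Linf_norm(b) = 0.11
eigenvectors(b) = [[(-0.07-0.62j), -0.07+0.62j, 0.02+0.00j], [0j, 0.00-0.00j, 0.66+0.00j], [(0.78+0j), (0.78-0j), -0.75+0.00j]]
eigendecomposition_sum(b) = [[(-0+0.04j), 0.04+0.01j, (0.03+0.01j)], [-0.00+0.00j, (-0+0j), -0.00+0.00j], [(-0.05-0.01j), (-0.01+0.05j), (-0.02+0.04j)]] + [[-0.00-0.04j, 0.04-0.01j, 0.03-0.01j], [-0j, 0.00-0.00j, 0.00-0.00j], [(-0.05+0.01j), -0.02-0.05j, -0.02-0.04j]] + [[(-0+0j), -0.00+0.00j, (-0+0j)],[-0.00+0.00j, (-0+0j), -0.00+0.00j],[(-0+0j), 0.00-0.00j, -0.00+0.00j]]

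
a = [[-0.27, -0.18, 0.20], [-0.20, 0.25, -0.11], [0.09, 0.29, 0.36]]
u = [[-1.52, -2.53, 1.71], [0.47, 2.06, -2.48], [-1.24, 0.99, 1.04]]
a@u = [[0.08, 0.51, 0.19], [0.56, 0.91, -1.08], [-0.45, 0.73, -0.19]]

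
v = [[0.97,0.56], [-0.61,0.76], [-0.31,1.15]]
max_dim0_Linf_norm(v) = 1.15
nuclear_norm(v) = 2.67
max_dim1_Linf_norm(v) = 1.15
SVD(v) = [[-0.16, 0.95], [-0.6, -0.31], [-0.78, 0.04]] @ diag([1.516503863429247, 1.1502243399459815]) @ [[0.30, -0.95], [0.95, 0.30]]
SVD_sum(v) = [[-0.07, 0.24],[-0.27, 0.87],[-0.35, 1.14]] + [[1.04, 0.32], [-0.34, -0.11], [0.04, 0.01]]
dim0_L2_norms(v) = [1.19, 1.49]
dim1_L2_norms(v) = [1.12, 0.97, 1.19]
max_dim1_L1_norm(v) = 1.53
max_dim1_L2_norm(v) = 1.19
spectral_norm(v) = 1.52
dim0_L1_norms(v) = [1.89, 2.47]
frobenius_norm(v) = 1.90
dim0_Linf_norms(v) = [0.97, 1.15]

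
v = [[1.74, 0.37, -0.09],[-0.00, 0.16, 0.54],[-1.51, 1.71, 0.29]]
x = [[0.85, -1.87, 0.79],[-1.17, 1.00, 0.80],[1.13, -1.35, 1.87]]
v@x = [[0.94, -2.76, 1.5], [0.42, -0.57, 1.14], [-2.96, 4.14, 0.72]]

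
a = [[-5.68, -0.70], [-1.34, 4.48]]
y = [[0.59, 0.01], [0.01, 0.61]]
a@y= [[-3.36, -0.48], [-0.75, 2.72]]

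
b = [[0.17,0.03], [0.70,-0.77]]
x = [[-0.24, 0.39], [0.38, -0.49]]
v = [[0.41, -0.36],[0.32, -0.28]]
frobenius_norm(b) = 1.05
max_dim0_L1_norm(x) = 0.88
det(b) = -0.15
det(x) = -0.03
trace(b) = -0.60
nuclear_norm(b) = 1.19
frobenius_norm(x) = 0.77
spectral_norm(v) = 0.69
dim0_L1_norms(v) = [0.73, 0.64]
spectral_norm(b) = 1.04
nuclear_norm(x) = 0.81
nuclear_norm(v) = 0.69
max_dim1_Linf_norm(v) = 0.41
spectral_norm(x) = 0.77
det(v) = 0.00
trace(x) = -0.73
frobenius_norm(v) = 0.69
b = v + x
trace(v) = 0.13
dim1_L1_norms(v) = [0.77, 0.6]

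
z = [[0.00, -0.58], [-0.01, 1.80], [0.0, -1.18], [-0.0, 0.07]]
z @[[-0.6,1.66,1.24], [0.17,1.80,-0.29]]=[[-0.10, -1.04, 0.17], [0.31, 3.22, -0.53], [-0.20, -2.12, 0.34], [0.01, 0.13, -0.02]]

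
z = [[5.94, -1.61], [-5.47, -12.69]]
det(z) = -84.185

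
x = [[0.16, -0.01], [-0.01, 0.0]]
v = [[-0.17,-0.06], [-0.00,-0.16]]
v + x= [[-0.01, -0.07], [-0.01, -0.16]]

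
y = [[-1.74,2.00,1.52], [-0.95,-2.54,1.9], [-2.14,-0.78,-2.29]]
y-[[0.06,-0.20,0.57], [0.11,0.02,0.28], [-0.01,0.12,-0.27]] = [[-1.80, 2.20, 0.95], [-1.06, -2.56, 1.62], [-2.13, -0.9, -2.02]]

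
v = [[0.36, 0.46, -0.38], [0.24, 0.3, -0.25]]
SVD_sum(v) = [[0.36, 0.46, -0.38],  [0.24, 0.30, -0.25]] + [[-0.00, 0.00, 0.00],[0.0, -0.00, -0.00]]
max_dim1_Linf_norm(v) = 0.46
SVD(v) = [[-0.84,-0.55],[-0.55,0.84]] @ diag([0.8340792606884766, 0.0034332039502955707]) @ [[-0.52,-0.66,0.55],[0.78,-0.63,-0.01]]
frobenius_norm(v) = 0.83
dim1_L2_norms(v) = [0.7, 0.46]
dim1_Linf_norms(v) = [0.46, 0.3]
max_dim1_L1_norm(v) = 1.2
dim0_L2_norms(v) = [0.43, 0.55, 0.45]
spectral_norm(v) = 0.83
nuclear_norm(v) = 0.84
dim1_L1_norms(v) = [1.2, 0.79]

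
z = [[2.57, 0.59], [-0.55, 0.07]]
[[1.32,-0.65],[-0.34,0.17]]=z @[[0.58, -0.29], [-0.29, 0.16]]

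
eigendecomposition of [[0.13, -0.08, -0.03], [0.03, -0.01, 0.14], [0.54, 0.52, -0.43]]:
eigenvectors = [[0.01+0.00j, 0.23+0.45j, 0.23-0.45j], [-0.25+0.00j, (0.46-0.32j), 0.46+0.32j], [0.97+0.00j, (0.66+0j), 0.66-0.00j]]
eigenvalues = [(-0.56+0j), (0.12+0.12j), (0.12-0.12j)]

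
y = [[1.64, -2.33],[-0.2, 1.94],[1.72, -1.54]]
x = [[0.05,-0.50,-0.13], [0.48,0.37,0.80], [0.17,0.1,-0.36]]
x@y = [[-0.04, -0.89], [2.09, -1.63], [-0.36, 0.35]]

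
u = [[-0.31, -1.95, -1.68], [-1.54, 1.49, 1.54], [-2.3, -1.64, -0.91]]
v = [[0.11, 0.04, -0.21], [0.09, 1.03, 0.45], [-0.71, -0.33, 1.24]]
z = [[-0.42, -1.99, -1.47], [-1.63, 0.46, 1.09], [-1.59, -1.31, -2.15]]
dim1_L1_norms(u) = [3.94, 4.57, 4.85]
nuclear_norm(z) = 6.63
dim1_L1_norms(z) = [3.88, 3.18, 5.05]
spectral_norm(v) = 1.49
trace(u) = 0.27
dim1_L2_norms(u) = [2.59, 2.64, 2.97]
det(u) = -0.72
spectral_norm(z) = 3.79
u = z + v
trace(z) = -2.11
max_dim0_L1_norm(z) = 4.71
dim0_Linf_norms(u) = [2.3, 1.95, 1.68]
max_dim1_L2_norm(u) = 2.97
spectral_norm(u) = 3.87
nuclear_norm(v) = 2.62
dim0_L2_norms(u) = [2.79, 2.95, 2.45]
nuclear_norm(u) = 6.68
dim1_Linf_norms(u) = [1.95, 1.54, 2.3]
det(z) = 6.02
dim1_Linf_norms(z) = [1.99, 1.63, 2.15]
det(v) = -0.01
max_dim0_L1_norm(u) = 5.08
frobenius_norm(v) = 1.87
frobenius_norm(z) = 4.38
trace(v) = 2.38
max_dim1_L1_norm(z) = 5.05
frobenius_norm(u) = 4.74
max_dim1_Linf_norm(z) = 2.15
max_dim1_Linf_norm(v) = 1.24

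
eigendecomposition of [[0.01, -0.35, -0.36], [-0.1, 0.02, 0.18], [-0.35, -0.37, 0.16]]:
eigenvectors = [[0.78,-0.78,0.74], [-0.41,0.14,-0.46], [-0.47,-0.61,0.50]]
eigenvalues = [0.41, -0.21, -0.02]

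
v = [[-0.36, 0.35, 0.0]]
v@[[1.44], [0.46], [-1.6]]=[[-0.36]]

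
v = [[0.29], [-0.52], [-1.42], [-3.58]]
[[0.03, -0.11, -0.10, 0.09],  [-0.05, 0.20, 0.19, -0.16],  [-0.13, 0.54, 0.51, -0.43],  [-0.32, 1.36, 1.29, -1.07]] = v@[[0.09, -0.38, -0.36, 0.30]]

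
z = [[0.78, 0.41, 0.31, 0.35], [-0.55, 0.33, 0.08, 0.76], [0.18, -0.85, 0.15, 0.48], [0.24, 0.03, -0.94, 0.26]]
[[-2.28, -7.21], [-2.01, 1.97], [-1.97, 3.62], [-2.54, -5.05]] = z @ [[-1.62,  -7.3], [-0.03,  -5.58], [1.2,  3.16], [-3.93,  -0.6]]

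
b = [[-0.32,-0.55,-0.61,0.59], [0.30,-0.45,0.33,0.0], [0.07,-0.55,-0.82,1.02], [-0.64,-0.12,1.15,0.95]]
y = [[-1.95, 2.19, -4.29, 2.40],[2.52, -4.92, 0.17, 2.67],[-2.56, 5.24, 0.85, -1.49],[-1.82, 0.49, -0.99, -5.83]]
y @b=[[-0.56, 2.16, 8.19, -3.25], [-3.98, 0.41, -0.23, 4.20], [3.4, -1.24, 0.88, -2.06], [4.39, 2.02, -4.62, -7.62]]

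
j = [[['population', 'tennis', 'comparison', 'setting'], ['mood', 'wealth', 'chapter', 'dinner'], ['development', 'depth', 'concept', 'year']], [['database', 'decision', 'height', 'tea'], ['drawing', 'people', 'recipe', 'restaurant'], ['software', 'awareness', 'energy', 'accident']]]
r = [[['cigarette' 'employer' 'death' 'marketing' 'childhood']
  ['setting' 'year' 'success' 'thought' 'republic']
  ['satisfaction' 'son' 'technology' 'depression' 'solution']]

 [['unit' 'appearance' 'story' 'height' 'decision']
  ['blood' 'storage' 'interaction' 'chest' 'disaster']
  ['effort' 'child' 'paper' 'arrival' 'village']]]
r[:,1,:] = [['setting', 'year', 'success', 'thought', 'republic'], ['blood', 'storage', 'interaction', 'chest', 'disaster']]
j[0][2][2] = 'concept'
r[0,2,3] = 'depression'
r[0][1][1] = 'year'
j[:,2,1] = ['depth', 'awareness']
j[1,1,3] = 'restaurant'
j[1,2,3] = 'accident'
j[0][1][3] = 'dinner'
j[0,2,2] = 'concept'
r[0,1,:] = ['setting', 'year', 'success', 'thought', 'republic']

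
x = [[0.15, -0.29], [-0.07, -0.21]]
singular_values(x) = [0.37, 0.14]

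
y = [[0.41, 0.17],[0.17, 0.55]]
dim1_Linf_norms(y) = [0.41, 0.55]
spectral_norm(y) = 0.66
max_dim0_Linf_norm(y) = 0.55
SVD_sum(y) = [[0.21, 0.31], [0.31, 0.46]] + [[0.20, -0.14], [-0.14, 0.09]]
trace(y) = 0.96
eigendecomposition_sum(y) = [[0.20, -0.14], [-0.14, 0.09]] + [[0.21, 0.31], [0.31, 0.46]]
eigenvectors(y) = [[-0.83,-0.56], [0.56,-0.83]]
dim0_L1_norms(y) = [0.58, 0.72]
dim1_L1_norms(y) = [0.58, 0.72]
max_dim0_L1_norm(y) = 0.72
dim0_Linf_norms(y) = [0.41, 0.55]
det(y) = 0.20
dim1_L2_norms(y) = [0.44, 0.58]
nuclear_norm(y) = 0.96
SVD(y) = [[-0.56,-0.83], [-0.83,0.56]] @ diag([0.6638477631085024, 0.29615223689149767]) @ [[-0.56, -0.83], [-0.83, 0.56]]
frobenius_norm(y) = 0.73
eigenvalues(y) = [0.3, 0.66]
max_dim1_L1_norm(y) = 0.72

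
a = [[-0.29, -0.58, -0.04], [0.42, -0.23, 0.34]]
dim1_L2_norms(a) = [0.65, 0.59]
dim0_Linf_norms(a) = [0.42, 0.58, 0.34]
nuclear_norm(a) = 1.24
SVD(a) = [[-1.00,0.03], [0.03,1.00]] @ diag([0.6497320822793253, 0.5872377893638759]) @ [[0.46, 0.88, 0.08],  [0.70, -0.42, 0.58]]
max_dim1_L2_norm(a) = 0.65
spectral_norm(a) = 0.65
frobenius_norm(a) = 0.88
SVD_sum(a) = [[-0.30, -0.57, -0.05], [0.01, 0.01, 0.0]] + [[0.01, -0.01, 0.01], [0.41, -0.24, 0.34]]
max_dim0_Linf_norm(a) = 0.58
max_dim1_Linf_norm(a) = 0.58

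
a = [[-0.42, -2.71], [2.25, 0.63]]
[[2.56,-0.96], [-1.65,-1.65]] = a @ [[-0.49,-0.87], [-0.87,0.49]]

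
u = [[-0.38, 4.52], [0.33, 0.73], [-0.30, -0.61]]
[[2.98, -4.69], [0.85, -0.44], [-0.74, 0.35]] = u @[[0.95, 0.81], [0.74, -0.97]]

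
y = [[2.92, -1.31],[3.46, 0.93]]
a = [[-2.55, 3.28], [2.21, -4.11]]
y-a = [[5.47, -4.59], [1.25, 5.04]]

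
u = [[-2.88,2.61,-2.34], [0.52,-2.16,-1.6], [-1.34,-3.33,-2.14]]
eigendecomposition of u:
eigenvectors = [[-0.63, -0.89, 0.43],[-0.41, 0.43, 0.42],[0.66, 0.14, 0.8]]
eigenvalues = [1.22, -3.77, -4.64]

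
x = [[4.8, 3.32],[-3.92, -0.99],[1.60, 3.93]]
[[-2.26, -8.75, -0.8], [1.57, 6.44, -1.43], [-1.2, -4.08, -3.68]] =x@[[-0.36, -1.54, 0.67], [-0.16, -0.41, -1.21]]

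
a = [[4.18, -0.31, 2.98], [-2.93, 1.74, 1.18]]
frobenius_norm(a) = 6.28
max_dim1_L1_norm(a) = 7.47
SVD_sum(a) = [[4.50, -0.95, 1.89], [-2.3, 0.48, -0.96]] + [[-0.32,0.64,1.09], [-0.63,1.26,2.14]]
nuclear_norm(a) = 8.46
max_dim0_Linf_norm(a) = 4.18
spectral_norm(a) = 5.58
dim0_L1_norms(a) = [7.11, 2.05, 4.16]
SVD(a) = [[-0.89, 0.45], [0.45, 0.89]] @ diag([5.583718178434548, 2.8767848900846866]) @ [[-0.91, 0.19, -0.38],[-0.25, 0.49, 0.84]]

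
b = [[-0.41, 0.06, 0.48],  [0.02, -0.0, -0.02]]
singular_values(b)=[0.63, 0.0]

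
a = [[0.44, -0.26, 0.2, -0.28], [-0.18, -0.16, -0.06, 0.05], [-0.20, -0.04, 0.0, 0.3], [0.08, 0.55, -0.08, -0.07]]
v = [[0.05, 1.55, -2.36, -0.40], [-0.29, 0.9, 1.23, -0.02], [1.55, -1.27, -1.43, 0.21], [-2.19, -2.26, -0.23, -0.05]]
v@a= [[0.18, -0.39, -0.05, -0.62], [-0.54, -0.13, -0.11, 0.50], [1.21, -0.03, 0.37, -0.94], [-0.51, 0.91, -0.3, 0.43]]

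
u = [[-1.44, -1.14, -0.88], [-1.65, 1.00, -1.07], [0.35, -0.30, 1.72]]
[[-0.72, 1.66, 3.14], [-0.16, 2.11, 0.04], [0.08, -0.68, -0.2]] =u@ [[0.24, -1.13, -0.82],[0.29, 0.09, -1.55],[0.05, -0.15, -0.22]]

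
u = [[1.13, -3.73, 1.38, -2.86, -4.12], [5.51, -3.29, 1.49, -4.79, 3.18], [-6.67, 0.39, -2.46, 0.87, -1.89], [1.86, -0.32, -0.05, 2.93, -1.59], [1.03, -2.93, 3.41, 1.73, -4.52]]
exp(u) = [[-3.14,0.71,0.85,-4.62,2.71],[-4.96,1.48,1.82,-2.20,4.0],[2.2,-0.34,-0.34,5.49,-2.04],[4.91,-1.61,-2.07,-1.3,-3.77],[3.65,-0.92,-1.09,4.08,-3.05]]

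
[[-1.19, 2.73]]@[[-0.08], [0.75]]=[[2.14]]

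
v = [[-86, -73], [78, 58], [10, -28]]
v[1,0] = 78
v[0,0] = -86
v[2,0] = 10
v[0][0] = -86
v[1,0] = 78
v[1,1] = 58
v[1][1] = 58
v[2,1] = -28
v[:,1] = [-73, 58, -28]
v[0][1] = -73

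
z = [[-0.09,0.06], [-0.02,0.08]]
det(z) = -0.01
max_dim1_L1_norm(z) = 0.15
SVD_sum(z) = [[-0.07, 0.08], [-0.05, 0.05]] + [[-0.02,  -0.02], [0.03,  0.03]]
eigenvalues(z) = [-0.08, 0.07]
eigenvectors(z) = [[-0.99, -0.35], [-0.12, -0.94]]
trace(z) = -0.01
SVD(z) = [[-0.82, -0.57],  [-0.57, 0.82]] @ diag([0.12763253472435762, 0.04700995724137216]) @ [[0.67, -0.74], [0.74, 0.67]]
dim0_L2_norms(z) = [0.09, 0.1]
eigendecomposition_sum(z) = [[-0.09,0.03], [-0.01,0.0]] + [[-0.0, 0.03],[-0.01, 0.08]]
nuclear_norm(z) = 0.17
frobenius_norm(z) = 0.14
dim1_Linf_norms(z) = [0.09, 0.08]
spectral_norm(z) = 0.13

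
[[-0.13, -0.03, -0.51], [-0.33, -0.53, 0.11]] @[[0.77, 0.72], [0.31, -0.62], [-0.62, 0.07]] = [[0.21, -0.11], [-0.49, 0.1]]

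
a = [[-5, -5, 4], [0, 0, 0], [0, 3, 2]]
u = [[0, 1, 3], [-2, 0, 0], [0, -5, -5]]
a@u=[[10, -25, -35], [0, 0, 0], [-6, -10, -10]]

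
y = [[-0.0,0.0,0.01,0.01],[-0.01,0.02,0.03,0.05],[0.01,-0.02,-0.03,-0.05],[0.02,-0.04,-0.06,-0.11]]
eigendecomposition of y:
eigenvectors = [[-0.1, -0.94, 0.80, 0.89], [-0.38, 0.23, 0.4, 0.45], [0.38, -0.23, -0.4, 0.00], [0.83, -0.12, 0.22, -0.00]]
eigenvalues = [-0.12, 0.0, -0.0, 0.0]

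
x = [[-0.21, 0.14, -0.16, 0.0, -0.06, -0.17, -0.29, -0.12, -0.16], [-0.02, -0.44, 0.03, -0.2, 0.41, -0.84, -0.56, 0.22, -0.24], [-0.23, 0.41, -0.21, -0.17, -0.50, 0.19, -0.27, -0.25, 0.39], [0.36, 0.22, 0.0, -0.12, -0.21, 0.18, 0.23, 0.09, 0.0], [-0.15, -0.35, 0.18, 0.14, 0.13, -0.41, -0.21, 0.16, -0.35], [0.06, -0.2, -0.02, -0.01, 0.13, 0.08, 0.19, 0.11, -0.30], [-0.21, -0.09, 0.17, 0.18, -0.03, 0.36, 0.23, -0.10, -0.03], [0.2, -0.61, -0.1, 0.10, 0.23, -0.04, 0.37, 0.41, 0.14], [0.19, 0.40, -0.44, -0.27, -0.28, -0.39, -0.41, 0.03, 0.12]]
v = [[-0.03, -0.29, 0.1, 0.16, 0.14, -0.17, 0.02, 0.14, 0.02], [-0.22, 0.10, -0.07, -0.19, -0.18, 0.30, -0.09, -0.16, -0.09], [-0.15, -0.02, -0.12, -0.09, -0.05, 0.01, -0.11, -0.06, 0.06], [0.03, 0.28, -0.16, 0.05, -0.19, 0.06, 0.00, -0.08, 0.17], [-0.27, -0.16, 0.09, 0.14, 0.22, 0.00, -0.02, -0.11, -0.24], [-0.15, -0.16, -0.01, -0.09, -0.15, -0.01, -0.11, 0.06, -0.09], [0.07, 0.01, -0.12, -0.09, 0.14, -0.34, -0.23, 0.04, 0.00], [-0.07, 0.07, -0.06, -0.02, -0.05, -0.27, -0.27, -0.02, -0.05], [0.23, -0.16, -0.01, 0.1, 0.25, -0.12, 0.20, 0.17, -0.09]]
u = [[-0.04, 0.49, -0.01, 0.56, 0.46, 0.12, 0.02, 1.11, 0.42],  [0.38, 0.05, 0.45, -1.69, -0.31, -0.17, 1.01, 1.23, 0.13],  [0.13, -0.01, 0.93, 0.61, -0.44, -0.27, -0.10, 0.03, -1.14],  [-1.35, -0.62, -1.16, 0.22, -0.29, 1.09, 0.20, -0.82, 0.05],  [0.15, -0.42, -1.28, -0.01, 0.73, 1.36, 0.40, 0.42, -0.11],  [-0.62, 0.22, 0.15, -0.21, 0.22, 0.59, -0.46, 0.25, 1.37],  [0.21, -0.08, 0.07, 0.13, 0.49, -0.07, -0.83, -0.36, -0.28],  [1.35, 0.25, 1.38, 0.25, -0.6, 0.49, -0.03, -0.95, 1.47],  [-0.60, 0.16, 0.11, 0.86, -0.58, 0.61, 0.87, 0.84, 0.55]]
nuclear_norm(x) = 5.13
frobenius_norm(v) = 1.29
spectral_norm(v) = 0.85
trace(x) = -0.01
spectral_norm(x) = 1.62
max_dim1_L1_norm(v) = 1.4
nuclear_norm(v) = 2.98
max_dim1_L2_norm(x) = 1.24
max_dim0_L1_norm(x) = 2.86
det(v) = 0.00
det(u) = -0.02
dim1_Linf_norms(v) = [0.29, 0.3, 0.15, 0.28, 0.27, 0.16, 0.34, 0.27, 0.25]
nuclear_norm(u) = 15.04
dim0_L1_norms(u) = [4.83, 2.3, 5.54, 4.54, 4.12, 4.77, 3.92, 6.01, 5.52]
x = u @ v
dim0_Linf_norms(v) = [0.27, 0.29, 0.16, 0.19, 0.25, 0.34, 0.27, 0.17, 0.24]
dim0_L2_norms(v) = [0.48, 0.5, 0.28, 0.34, 0.5, 0.57, 0.45, 0.32, 0.34]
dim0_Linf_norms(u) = [1.35, 0.62, 1.38, 1.69, 0.73, 1.36, 1.01, 1.23, 1.47]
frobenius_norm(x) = 2.40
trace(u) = 1.25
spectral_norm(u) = 3.33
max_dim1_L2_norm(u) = 2.74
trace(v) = -0.13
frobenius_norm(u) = 6.04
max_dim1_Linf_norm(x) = 0.84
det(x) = 0.00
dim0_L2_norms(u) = [2.15, 0.97, 2.45, 2.11, 1.45, 2.03, 1.7, 2.32, 2.43]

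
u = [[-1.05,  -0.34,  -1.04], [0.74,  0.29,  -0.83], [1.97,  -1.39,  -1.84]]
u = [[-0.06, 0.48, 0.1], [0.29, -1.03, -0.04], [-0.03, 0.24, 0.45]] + [[-0.99, -0.82, -1.14], [0.45, 1.32, -0.79], [2.0, -1.63, -2.29]]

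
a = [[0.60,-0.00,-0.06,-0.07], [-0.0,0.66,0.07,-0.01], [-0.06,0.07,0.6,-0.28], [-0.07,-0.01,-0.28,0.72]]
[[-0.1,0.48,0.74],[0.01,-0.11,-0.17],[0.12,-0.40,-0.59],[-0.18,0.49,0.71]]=a @ [[-0.19, 0.85, 1.31], [0.01, -0.13, -0.21], [0.07, -0.25, -0.38], [-0.24, 0.67, 0.96]]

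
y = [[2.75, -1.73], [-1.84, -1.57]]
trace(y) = 1.18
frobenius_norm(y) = 4.05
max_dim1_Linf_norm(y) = 2.75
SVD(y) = [[-0.92, 0.38],[0.38, 0.92]] @ diag([3.3946688255507937, 2.2095527974759044]) @ [[-0.96, 0.29], [-0.29, -0.96]]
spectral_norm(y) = 3.39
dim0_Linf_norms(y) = [2.75, 1.73]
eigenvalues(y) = [3.39, -2.21]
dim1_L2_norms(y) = [3.25, 2.42]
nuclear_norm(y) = 5.60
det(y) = -7.50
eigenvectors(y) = [[0.94, 0.33], [-0.35, 0.94]]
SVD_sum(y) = [[3.0, -0.92], [-1.24, 0.38]] + [[-0.25, -0.81], [-0.60, -1.95]]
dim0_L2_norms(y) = [3.31, 2.34]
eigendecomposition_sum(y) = [[3.00, -1.05], [-1.11, 0.39]] + [[-0.25,-0.68], [-0.73,-1.96]]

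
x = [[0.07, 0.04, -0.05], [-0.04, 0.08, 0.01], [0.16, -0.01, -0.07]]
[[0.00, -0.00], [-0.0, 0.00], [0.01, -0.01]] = x@[[0.08, -0.07], [0.01, -0.01], [0.06, -0.06]]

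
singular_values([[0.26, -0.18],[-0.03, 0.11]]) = [0.33, 0.07]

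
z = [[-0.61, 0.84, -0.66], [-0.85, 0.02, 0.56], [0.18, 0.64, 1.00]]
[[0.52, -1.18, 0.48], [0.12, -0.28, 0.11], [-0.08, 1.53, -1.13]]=z@[[-0.27, 1.09, -0.62], [0.26, 0.29, -0.45], [-0.2, 1.15, -0.73]]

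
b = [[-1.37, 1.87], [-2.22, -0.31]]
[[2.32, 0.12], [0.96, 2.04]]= b @ [[-0.55, -0.84], [0.84, -0.55]]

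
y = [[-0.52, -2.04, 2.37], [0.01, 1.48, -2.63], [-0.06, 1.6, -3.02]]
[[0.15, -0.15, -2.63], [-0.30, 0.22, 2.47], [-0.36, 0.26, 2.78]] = y @ [[0.31,0.77,0.25], [-0.06,-0.62,0.39], [0.08,-0.43,-0.72]]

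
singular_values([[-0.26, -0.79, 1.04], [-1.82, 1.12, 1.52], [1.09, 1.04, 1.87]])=[2.95, 2.06, 1.21]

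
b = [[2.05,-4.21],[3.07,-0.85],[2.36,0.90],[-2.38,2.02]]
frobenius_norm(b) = 6.94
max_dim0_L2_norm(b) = 4.99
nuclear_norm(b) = 9.35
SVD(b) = [[-0.71, 0.52], [-0.46, -0.47], [-0.18, -0.71], [0.51, 0.05]] @ diag([6.167953178669076, 3.1866524105628535]) @ [[-0.73, 0.69], [-0.69, -0.73]]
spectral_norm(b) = 6.17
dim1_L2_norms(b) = [4.68, 3.19, 2.53, 3.12]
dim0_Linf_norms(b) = [3.07, 4.21]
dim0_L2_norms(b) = [4.99, 4.83]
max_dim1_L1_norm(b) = 6.26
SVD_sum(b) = [[3.18, -3.01], [2.04, -1.93], [0.8, -0.75], [-2.26, 2.14]] + [[-1.13, -1.2],[1.03, 1.08],[1.56, 1.65],[-0.12, -0.12]]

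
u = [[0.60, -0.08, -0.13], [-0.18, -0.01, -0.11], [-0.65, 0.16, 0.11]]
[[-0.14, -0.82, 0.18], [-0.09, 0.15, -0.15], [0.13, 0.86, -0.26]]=u@[[-0.03, -1.22, 0.38],  [0.08, -0.03, -0.66],  [0.9, 0.66, 0.8]]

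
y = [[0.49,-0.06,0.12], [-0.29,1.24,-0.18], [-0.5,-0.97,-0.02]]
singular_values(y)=[1.58, 0.77, 0.0]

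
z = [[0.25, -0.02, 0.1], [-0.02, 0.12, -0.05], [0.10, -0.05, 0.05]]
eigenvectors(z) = [[-0.89, 0.33, 0.31], [0.21, -0.31, 0.93], [-0.40, -0.89, -0.21]]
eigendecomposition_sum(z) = [[0.24,-0.06,0.11],  [-0.06,0.01,-0.03],  [0.11,-0.03,0.05]] + [[-0.0, 0.00, 0.00], [0.00, -0.00, -0.0], [0.0, -0.00, -0.0]] + [[0.01, 0.04, -0.01], [0.04, 0.11, -0.02], [-0.01, -0.02, 0.01]]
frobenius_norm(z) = 0.32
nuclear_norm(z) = 0.43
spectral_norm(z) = 0.30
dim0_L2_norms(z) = [0.27, 0.13, 0.12]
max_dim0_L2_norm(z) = 0.27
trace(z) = 0.42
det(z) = -0.00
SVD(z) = [[-0.89,-0.31,-0.33], [0.21,-0.93,0.31], [-0.40,0.21,0.89]] @ diag([0.2995316194061714, 0.12436099286209254, 0.0038926122682639373]) @ [[-0.89,0.21,-0.40], [-0.31,-0.93,0.21], [0.33,-0.31,-0.89]]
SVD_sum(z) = [[0.24, -0.06, 0.11], [-0.06, 0.01, -0.03], [0.11, -0.03, 0.05]] + [[0.01, 0.04, -0.01], [0.04, 0.11, -0.02], [-0.01, -0.02, 0.01]] + [[-0.00, 0.0, 0.0],[0.0, -0.00, -0.0],[0.00, -0.0, -0.0]]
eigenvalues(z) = [0.3, -0.0, 0.12]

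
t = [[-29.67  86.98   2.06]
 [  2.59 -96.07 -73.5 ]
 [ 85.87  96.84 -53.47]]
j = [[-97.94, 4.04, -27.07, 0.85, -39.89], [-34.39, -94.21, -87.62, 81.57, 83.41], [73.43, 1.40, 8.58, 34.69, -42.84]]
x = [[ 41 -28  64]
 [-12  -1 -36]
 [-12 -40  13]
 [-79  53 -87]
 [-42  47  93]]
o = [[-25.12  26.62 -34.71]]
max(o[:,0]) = -25.12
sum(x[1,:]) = -49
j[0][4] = -39.89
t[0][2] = 2.06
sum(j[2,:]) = 75.26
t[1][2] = -73.5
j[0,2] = -27.07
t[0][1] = 86.98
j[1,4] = 83.41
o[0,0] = -25.12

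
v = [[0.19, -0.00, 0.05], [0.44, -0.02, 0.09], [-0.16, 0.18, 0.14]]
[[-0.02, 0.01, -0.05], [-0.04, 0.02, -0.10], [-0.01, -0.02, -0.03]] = v @[[-0.02, 0.11, -0.2], [0.12, 0.18, -0.20], [-0.27, -0.28, -0.18]]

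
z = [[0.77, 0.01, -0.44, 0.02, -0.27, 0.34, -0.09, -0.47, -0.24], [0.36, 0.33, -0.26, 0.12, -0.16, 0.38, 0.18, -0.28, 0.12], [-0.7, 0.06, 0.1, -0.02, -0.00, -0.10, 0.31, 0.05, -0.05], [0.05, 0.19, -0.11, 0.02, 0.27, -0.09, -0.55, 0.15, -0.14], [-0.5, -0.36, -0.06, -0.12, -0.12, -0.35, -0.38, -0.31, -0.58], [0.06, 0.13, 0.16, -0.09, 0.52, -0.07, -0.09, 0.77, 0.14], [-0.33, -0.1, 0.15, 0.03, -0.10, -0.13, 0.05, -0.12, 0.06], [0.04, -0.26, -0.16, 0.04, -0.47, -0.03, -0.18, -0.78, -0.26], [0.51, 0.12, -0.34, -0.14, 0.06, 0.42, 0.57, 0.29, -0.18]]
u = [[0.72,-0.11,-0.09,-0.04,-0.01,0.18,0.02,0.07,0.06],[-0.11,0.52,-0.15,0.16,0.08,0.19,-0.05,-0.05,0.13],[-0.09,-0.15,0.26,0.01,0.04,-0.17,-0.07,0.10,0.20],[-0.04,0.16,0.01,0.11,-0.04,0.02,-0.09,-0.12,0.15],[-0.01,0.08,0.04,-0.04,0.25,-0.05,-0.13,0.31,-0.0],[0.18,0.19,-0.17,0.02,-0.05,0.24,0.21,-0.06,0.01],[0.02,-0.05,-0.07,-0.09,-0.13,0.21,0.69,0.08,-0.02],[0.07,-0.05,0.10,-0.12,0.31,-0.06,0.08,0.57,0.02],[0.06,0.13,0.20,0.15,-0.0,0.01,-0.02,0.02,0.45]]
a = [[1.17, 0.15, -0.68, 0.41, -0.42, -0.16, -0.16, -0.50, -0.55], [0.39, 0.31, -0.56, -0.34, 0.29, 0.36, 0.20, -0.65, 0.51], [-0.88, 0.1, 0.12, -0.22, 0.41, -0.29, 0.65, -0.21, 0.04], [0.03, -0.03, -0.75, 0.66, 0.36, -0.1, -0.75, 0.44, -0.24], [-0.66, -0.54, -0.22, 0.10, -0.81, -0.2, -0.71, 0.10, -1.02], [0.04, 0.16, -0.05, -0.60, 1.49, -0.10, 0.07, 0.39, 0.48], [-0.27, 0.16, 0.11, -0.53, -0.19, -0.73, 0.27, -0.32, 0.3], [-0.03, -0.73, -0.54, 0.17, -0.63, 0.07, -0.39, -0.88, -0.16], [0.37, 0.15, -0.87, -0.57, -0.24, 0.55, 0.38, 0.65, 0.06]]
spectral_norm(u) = 0.93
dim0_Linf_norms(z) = [0.77, 0.36, 0.44, 0.14, 0.52, 0.42, 0.57, 0.78, 0.58]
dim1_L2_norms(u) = [0.76, 0.63, 0.43, 0.29, 0.43, 0.45, 0.75, 0.68, 0.54]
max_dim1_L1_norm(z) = 2.78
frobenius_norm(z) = 2.70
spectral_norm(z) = 1.72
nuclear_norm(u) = 3.82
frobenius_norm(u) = 1.72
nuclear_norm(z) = 5.51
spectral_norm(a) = 2.71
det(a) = 1.79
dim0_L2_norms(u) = [0.76, 0.63, 0.43, 0.29, 0.43, 0.45, 0.75, 0.68, 0.54]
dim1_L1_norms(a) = [4.2, 3.61, 2.92, 3.36, 4.36, 3.38, 2.88, 3.6, 3.84]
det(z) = -0.00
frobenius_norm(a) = 4.43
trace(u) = 3.81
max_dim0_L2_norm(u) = 0.76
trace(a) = 0.80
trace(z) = 0.12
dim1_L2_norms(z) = [1.12, 0.78, 0.78, 0.69, 1.05, 0.97, 0.44, 1.01, 1.02]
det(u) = -0.00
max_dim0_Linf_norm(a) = 1.49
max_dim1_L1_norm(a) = 4.36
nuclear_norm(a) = 11.53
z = a @ u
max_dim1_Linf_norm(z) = 0.78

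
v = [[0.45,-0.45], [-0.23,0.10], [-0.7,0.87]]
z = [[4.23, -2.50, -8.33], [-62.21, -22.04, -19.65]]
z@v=[[8.31, -9.4], [-9.17, 8.70]]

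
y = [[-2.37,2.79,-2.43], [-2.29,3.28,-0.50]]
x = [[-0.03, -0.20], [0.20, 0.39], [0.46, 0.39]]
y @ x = [[-0.49, 0.61],[0.49, 1.54]]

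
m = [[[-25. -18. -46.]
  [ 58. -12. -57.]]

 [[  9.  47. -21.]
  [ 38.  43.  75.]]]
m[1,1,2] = 75.0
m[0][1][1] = -12.0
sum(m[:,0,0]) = -16.0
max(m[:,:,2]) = 75.0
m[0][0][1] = -18.0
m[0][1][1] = -12.0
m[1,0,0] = 9.0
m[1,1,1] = 43.0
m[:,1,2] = [-57.0, 75.0]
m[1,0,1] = 47.0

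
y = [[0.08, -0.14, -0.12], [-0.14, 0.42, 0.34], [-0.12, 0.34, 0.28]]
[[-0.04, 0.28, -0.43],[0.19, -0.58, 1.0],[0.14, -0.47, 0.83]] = y @ [[0.68, 3.21, -3.01], [0.92, -3.14, 1.56], [-0.31, 3.50, -0.23]]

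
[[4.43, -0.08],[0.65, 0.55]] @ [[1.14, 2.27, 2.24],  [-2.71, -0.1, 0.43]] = [[5.27, 10.06, 9.89], [-0.75, 1.42, 1.69]]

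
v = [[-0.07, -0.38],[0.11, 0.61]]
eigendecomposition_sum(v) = [[-0.00,-0.0], [0.00,0.00]] + [[-0.07,-0.38],[0.11,0.61]]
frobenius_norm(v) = 0.73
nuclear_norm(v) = 0.73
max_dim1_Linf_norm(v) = 0.61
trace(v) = 0.54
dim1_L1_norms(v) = [0.45, 0.72]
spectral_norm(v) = 0.73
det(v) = -0.00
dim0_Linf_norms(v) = [0.11, 0.61]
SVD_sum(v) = [[-0.07,  -0.38], [0.11,  0.61]] + [[-0.00, 0.00], [-0.0, 0.0]]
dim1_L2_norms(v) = [0.39, 0.62]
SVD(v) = [[-0.53, 0.85], [0.85, 0.53]] @ diag([0.7304098039594898, 0.0012321849941240982]) @ [[0.18, 0.98],[-0.98, 0.18]]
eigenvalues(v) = [-0.0, 0.54]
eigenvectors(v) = [[-0.98, 0.53], [0.18, -0.85]]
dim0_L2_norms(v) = [0.13, 0.72]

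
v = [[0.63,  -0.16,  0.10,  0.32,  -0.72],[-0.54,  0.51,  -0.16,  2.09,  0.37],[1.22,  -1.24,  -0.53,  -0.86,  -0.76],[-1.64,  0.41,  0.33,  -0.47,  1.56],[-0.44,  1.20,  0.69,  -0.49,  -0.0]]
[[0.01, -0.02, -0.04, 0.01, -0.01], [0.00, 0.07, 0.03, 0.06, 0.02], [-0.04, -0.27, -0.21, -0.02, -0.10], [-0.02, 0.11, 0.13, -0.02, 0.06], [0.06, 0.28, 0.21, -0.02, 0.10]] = v @ [[0.07, 0.06, 0.03, 0.00, 0.04], [0.06, 0.19, 0.12, 0.00, 0.06], [0.03, 0.12, 0.11, -0.01, 0.06], [0.00, 0.0, -0.01, 0.03, 0.00], [0.04, 0.06, 0.06, 0.00, 0.05]]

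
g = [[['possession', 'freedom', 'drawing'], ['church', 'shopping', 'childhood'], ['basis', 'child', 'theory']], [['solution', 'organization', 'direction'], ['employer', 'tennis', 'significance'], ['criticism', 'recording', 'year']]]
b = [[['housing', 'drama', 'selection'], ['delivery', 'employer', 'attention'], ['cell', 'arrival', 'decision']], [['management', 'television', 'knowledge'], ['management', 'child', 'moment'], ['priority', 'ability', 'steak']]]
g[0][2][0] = 'basis'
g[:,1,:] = [['church', 'shopping', 'childhood'], ['employer', 'tennis', 'significance']]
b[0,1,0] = 'delivery'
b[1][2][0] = 'priority'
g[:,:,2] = [['drawing', 'childhood', 'theory'], ['direction', 'significance', 'year']]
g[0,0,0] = 'possession'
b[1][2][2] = 'steak'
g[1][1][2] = 'significance'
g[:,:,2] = [['drawing', 'childhood', 'theory'], ['direction', 'significance', 'year']]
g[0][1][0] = 'church'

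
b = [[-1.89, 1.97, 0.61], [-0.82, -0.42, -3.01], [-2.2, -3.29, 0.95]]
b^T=[[-1.89, -0.82, -2.2], [1.97, -0.42, -3.29], [0.61, -3.01, 0.95]]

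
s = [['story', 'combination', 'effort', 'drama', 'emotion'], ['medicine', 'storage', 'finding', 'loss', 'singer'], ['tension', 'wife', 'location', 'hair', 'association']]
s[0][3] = 'drama'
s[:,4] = ['emotion', 'singer', 'association']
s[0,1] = 'combination'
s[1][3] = 'loss'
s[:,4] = ['emotion', 'singer', 'association']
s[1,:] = ['medicine', 'storage', 'finding', 'loss', 'singer']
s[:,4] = ['emotion', 'singer', 'association']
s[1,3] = 'loss'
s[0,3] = 'drama'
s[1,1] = 'storage'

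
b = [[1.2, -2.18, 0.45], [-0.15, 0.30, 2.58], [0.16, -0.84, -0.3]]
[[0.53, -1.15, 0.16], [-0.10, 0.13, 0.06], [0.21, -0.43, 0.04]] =b @ [[0.01, -0.03, 0.01],[-0.24, 0.51, -0.06],[-0.01, -0.01, 0.03]]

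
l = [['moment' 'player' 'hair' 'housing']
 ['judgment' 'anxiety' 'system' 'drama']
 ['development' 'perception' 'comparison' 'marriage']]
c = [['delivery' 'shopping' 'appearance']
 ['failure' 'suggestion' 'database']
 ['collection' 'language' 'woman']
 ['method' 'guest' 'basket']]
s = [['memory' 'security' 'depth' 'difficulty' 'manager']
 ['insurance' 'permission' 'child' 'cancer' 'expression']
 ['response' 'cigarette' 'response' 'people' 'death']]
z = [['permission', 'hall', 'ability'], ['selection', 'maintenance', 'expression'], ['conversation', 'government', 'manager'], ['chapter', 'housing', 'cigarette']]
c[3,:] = ['method', 'guest', 'basket']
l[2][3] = 'marriage'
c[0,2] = 'appearance'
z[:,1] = ['hall', 'maintenance', 'government', 'housing']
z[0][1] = 'hall'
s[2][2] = 'response'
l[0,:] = ['moment', 'player', 'hair', 'housing']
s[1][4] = 'expression'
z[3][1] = 'housing'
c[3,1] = 'guest'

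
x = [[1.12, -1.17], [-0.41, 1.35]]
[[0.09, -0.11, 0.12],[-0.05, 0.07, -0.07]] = x @ [[0.06,-0.07,0.08], [-0.02,0.03,-0.03]]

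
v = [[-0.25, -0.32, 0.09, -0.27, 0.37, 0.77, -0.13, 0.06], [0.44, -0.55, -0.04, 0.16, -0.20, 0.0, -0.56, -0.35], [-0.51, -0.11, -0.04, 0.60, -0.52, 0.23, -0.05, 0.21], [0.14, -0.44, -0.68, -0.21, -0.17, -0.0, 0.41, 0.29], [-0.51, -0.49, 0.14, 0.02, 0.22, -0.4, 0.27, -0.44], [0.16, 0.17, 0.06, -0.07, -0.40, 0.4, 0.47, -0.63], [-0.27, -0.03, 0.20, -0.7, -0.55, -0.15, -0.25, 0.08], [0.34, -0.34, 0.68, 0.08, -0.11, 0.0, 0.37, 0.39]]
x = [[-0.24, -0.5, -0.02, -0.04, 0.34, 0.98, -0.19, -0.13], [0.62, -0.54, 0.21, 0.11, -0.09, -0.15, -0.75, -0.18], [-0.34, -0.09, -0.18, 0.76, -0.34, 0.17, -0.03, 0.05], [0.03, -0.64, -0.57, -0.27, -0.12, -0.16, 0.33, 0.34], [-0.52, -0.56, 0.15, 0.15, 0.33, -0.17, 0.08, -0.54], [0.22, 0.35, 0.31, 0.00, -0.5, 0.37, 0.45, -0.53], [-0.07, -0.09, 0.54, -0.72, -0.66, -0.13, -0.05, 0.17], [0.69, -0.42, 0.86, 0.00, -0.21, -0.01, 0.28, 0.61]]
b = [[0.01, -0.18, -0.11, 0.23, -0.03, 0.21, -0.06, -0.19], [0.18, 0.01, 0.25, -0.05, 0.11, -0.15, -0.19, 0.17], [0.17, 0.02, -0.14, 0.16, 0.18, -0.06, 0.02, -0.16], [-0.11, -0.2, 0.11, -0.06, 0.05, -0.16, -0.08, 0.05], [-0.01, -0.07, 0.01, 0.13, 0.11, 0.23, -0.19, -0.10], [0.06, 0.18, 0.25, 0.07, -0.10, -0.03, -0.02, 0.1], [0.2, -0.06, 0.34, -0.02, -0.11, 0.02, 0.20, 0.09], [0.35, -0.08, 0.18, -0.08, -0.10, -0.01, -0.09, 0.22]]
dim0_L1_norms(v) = [2.62, 2.45, 1.93, 2.11, 2.54, 1.95, 2.51, 2.45]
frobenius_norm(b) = 1.15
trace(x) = 0.03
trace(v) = -0.29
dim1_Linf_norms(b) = [0.23, 0.25, 0.18, 0.2, 0.23, 0.25, 0.34, 0.35]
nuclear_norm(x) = 8.65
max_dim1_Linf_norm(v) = 0.77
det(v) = 1.00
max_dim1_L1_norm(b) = 1.11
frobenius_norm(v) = 2.83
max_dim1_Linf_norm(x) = 0.98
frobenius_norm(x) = 3.19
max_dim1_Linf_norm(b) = 0.35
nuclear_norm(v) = 8.00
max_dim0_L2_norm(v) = 1.0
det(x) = 1.33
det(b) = -0.00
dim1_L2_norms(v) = [1.0, 1.0, 1.0, 1.0, 1.0, 1.0, 1.0, 1.0]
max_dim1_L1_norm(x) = 3.08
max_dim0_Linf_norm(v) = 0.77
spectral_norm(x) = 1.71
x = v + b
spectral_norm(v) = 1.01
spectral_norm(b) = 0.79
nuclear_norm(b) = 2.74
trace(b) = 0.32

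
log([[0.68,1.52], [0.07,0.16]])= [[-1.25, 10.34], [0.48, -4.79]]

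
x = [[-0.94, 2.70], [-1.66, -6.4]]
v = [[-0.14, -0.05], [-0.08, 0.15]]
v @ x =[[0.21, -0.06],[-0.17, -1.18]]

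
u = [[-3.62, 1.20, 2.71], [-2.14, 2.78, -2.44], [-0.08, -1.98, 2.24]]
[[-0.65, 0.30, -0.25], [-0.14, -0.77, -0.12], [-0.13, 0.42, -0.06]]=u @ [[0.12,0.17,0.1],[-0.02,0.11,0.05],[-0.07,0.29,0.02]]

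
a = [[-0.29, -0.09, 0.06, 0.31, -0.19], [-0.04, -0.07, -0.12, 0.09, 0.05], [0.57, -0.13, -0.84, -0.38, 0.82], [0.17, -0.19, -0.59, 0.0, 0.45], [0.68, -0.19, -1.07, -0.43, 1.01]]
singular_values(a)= [2.32, 0.47, 0.01, 0.0, 0.0]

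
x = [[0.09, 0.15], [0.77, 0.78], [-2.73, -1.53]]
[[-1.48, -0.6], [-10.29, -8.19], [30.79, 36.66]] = x @ [[-8.69, -16.88], [-4.62, 6.16]]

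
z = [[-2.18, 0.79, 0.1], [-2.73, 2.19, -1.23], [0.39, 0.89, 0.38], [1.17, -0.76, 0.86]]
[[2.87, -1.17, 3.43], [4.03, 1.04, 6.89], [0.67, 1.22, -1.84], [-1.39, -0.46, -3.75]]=z @ [[-0.95, 0.96, -1.8], [0.95, 1.26, -0.34], [0.52, -0.73, -2.21]]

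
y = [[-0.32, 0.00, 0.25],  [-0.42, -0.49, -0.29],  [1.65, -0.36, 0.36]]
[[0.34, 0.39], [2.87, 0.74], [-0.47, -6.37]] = y@ [[-1.25, -2.90], [-4.64, 2.25], [-0.23, -2.16]]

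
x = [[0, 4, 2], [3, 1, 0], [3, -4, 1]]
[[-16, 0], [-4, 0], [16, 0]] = x@ [[0, 0], [-4, 0], [0, 0]]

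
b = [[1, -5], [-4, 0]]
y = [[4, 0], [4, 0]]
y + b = [[5, -5], [0, 0]]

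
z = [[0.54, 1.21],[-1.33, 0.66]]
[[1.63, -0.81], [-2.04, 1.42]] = z@[[1.8, -1.15], [0.54, -0.16]]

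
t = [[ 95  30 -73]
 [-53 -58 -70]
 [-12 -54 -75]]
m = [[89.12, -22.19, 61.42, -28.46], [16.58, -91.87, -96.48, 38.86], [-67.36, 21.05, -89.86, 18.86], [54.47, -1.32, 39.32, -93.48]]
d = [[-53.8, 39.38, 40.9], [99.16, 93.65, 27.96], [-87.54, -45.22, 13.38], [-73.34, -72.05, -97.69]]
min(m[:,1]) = -91.87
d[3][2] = -97.69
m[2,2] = -89.86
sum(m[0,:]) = 99.89000000000001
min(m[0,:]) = -28.46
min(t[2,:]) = -75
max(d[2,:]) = 13.38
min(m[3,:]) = -93.48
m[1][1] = -91.87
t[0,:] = [95, 30, -73]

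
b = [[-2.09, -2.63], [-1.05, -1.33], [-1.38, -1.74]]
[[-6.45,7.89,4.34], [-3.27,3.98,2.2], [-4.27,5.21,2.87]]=b@[[-1.37, -2.00, 1.31], [3.54, -1.41, -2.69]]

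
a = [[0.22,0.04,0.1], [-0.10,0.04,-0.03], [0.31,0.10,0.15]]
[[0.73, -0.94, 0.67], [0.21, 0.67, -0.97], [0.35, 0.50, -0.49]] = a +[[0.51, -0.98, 0.57], [0.31, 0.63, -0.94], [0.04, 0.40, -0.64]]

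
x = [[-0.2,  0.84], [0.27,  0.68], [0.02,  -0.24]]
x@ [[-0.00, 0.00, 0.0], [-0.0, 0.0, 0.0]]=[[0.0, 0.00, 0.00], [0.0, 0.00, 0.00], [0.00, 0.0, 0.0]]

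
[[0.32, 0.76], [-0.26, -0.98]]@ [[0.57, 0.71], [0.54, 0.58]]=[[0.59, 0.67], [-0.68, -0.75]]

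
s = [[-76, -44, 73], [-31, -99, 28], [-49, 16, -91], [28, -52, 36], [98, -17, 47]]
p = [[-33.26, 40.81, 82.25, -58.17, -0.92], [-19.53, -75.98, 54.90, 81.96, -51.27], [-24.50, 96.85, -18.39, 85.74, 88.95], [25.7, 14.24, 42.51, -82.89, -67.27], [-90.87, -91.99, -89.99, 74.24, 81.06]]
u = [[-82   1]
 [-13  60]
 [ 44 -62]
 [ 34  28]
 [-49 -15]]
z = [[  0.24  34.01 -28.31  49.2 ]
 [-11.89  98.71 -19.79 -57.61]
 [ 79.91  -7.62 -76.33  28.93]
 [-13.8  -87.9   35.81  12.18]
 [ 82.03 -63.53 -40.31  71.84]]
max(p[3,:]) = 42.51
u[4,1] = -15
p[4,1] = -91.99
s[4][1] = -17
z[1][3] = -57.61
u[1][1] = 60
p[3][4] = -67.27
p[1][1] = -75.98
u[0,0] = -82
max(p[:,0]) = 25.7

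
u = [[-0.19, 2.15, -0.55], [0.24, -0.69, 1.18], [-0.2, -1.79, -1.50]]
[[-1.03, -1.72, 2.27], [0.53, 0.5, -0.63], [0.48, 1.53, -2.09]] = u@[[0.25,-0.44,0.66], [-0.42,-0.83,1.11], [0.15,0.03,-0.02]]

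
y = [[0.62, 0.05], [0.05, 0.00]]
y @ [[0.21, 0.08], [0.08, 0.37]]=[[0.13, 0.07], [0.01, 0.0]]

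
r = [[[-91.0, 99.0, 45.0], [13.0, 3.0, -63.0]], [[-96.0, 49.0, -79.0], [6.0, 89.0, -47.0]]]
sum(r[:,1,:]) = 1.0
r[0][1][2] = -63.0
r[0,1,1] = 3.0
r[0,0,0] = -91.0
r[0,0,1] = 99.0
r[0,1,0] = 13.0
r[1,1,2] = -47.0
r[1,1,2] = -47.0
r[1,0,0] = -96.0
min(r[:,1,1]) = 3.0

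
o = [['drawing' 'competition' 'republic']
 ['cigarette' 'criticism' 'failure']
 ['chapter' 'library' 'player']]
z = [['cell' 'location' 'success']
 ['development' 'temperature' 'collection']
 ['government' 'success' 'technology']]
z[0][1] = 'location'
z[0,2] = 'success'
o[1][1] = 'criticism'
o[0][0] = 'drawing'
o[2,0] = 'chapter'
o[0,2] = 'republic'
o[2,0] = 'chapter'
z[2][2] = 'technology'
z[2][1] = 'success'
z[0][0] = 'cell'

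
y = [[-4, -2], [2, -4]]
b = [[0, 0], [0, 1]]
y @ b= [[0, -2], [0, -4]]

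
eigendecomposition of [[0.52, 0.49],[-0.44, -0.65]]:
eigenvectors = [[0.91,  -0.46], [-0.42,  0.89]]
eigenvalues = [0.29, -0.42]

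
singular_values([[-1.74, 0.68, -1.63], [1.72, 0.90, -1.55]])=[2.51, 2.45]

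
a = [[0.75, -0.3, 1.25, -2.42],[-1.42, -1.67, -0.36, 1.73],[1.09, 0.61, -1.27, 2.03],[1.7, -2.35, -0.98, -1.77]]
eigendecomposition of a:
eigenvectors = [[-0.63+0.00j, 0.12+0.42j, (0.12-0.42j), (-0.35+0j)], [(0.21+0j), (-0.1-0.34j), -0.10+0.34j, -0.56+0.00j], [(-0.65+0j), (0.09-0.48j), 0.09+0.48j, (0.75+0j)], [(-0.37+0j), (0.67+0j), (0.67-0j), 0.03+0.00j]]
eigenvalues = [(0.73+0j), (-1.26+2.96j), (-1.26-2.96j), (-2.17+0j)]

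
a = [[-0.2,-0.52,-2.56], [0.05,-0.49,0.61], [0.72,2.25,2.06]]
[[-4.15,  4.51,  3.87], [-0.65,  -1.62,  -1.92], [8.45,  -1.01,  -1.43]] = a @ [[0.39, 1.73, -2.30],[2.67, 0.9, 1.62],[1.05, -2.08, -1.66]]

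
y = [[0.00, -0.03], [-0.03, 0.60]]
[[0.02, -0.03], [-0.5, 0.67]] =y @ [[0.02,-0.69], [-0.83,1.08]]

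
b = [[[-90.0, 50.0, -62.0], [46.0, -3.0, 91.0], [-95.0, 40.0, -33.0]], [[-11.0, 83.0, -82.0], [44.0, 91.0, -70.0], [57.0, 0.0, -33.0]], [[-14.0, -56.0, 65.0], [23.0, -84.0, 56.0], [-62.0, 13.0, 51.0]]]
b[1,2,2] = -33.0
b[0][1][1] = -3.0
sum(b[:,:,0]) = -102.0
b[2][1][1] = -84.0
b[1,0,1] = 83.0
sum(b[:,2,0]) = -100.0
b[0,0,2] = -62.0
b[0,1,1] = -3.0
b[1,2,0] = 57.0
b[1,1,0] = 44.0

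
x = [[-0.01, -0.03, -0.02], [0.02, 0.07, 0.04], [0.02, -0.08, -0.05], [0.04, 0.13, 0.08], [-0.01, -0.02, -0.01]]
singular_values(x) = [0.2, 0.04, 0.0]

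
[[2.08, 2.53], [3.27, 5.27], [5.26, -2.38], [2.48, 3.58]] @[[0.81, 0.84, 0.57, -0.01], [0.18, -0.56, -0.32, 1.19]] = [[2.14, 0.33, 0.38, 2.99], [3.6, -0.2, 0.18, 6.24], [3.83, 5.75, 3.76, -2.88], [2.65, 0.08, 0.27, 4.24]]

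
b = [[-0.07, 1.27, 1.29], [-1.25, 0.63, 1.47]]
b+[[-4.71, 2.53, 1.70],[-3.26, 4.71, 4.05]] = [[-4.78, 3.80, 2.99],  [-4.51, 5.34, 5.52]]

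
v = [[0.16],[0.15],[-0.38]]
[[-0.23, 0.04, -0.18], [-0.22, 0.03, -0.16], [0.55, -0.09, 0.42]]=v@ [[-1.46, 0.23, -1.1]]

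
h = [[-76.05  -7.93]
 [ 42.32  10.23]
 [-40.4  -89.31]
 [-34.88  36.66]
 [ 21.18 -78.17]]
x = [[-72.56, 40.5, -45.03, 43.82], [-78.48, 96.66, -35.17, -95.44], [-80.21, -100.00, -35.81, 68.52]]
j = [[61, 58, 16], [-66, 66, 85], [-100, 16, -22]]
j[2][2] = -22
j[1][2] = 85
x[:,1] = [40.5, 96.66, -100.0]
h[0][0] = -76.05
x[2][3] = 68.52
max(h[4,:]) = 21.18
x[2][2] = -35.81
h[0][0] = -76.05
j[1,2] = 85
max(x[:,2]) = -35.17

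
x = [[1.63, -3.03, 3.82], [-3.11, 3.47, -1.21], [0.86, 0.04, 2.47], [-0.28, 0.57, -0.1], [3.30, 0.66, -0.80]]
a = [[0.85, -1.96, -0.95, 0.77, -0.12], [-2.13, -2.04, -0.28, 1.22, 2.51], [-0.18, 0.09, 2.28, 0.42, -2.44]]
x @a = [[7.15,3.33,8.01,-0.84,-17.12], [-9.82,-1.09,-0.78,1.33,12.04], [0.2,-1.54,4.80,1.75,-6.03], [-1.43,-0.62,-0.12,0.44,1.71], [1.54,-7.89,-5.14,3.01,3.21]]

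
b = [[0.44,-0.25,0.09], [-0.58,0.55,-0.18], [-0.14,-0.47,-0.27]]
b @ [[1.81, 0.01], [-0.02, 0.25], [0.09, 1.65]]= [[0.81, 0.09], [-1.08, -0.17], [-0.27, -0.56]]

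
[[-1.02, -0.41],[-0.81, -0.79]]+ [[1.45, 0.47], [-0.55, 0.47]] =[[0.43,0.06], [-1.36,-0.32]]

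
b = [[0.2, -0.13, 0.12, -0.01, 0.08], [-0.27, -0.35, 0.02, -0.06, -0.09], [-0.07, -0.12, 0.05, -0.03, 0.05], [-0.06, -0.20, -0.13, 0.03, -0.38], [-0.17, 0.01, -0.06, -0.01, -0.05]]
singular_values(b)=[0.59, 0.35, 0.29, 0.0, 0.0]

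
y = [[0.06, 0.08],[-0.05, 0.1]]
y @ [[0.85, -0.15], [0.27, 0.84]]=[[0.07, 0.06],[-0.02, 0.09]]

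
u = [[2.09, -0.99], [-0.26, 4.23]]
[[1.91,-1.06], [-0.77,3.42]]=u @ [[0.85, -0.13], [-0.13, 0.80]]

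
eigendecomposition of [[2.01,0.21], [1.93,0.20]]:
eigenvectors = [[0.72, -0.1], [0.69, 0.99]]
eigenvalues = [2.21, -0.0]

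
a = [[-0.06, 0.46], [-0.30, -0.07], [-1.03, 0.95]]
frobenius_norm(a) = 1.51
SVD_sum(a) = [[-0.26, 0.26], [-0.12, 0.12], [-1.00, 0.98]] + [[0.20, 0.2], [-0.18, -0.19], [-0.03, -0.03]]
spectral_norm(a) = 1.46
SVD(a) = [[-0.25, 0.74], [-0.11, -0.67], [-0.96, -0.11]] @ diag([1.4567120171779309, 0.38921729022411566]) @ [[0.71, -0.7], [0.7, 0.71]]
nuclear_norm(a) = 1.85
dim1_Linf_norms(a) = [0.46, 0.3, 1.03]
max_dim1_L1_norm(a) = 1.98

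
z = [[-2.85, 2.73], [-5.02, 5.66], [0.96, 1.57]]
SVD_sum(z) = [[-2.62,2.93],[-5.05,5.64],[-0.35,0.39]] + [[-0.23, -0.2],[0.03, 0.02],[1.31, 1.18]]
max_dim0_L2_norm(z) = 6.48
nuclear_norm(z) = 10.33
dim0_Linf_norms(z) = [5.02, 5.66]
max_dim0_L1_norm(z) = 9.96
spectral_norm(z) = 8.54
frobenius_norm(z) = 8.73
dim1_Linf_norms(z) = [2.85, 5.66, 1.57]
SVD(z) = [[-0.46, 0.17],[-0.89, -0.02],[-0.06, -0.99]] @ diag([8.54394235471176, 1.7885606054485483]) @ [[0.67,-0.75], [-0.75,-0.67]]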